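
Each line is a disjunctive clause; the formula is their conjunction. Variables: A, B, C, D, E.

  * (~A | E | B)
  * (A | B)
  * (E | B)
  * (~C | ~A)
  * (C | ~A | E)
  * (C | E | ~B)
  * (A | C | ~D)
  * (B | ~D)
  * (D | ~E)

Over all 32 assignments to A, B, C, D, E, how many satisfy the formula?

4

Satisfying assignments:
  A=0 B=1 C=1 D=0 E=0
  A=0 B=1 C=1 D=1 E=0
  A=0 B=1 C=1 D=1 E=1
  A=1 B=1 C=0 D=1 E=1
Count: 4.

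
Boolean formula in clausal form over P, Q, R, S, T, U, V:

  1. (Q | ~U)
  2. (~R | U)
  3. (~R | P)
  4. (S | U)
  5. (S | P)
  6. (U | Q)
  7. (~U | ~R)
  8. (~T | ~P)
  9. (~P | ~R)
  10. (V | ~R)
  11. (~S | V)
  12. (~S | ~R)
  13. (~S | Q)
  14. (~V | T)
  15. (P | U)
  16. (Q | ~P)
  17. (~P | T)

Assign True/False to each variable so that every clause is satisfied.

P = 0, Q = 1, R = 0, S = 1, T = 1, U = 1, V = 1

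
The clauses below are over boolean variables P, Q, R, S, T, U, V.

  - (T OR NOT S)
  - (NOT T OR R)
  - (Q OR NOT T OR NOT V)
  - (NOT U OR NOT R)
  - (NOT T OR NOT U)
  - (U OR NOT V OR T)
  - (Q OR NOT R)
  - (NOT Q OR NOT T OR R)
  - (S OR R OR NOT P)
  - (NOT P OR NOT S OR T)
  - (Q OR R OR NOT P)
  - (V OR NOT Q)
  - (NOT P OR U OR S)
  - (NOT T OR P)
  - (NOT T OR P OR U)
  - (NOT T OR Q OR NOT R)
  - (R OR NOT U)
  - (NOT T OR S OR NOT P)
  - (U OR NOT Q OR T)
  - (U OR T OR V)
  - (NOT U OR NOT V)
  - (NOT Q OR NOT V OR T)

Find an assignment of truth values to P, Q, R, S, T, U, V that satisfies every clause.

P=T  Q=T  R=T  S=T  T=T  U=F  V=T

Check each clause:
  1. (NOT S OR T) — T is true.
  2. (NOT T OR R) — R is true.
  3. (Q OR NOT V OR NOT T) — Q is true.
  4. (NOT R OR NOT U) — NOT U is true.
  5. (NOT T OR NOT U) — NOT U is true.
  6. (NOT V OR T OR U) — T is true.
  7. (NOT R OR Q) — Q is true.
  8. (NOT T OR NOT Q OR R) — R is true.
  9. (NOT P OR R OR S) — R is true.
  10. (T OR NOT P OR NOT S) — T is true.
  11. (NOT P OR R OR Q) — Q is true.
  12. (NOT Q OR V) — V is true.
  13. (NOT P OR S OR U) — S is true.
  14. (P OR NOT T) — P is true.
  15. (P OR NOT T OR U) — P is true.
  16. (NOT T OR NOT R OR Q) — Q is true.
  17. (R OR NOT U) — NOT U is true.
  18. (S OR NOT P OR NOT T) — S is true.
  19. (T OR U OR NOT Q) — T is true.
  20. (T OR V OR U) — T is true.
  21. (NOT U OR NOT V) — NOT U is true.
  22. (NOT Q OR NOT V OR T) — T is true.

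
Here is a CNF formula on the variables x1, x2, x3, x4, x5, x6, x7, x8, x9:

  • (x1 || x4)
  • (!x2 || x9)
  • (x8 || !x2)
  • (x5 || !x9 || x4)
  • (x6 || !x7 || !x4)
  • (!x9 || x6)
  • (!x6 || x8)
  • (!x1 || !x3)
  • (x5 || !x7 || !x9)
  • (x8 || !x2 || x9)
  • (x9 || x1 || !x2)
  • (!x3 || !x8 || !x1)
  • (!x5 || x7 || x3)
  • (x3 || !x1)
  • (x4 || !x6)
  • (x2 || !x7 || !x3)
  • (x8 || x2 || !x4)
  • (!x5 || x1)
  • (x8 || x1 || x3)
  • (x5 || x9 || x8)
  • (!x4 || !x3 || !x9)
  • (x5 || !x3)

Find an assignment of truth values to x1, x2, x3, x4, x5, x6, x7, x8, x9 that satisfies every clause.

x1=False  x2=True  x3=False  x4=True  x5=False  x6=True  x7=False  x8=True  x9=True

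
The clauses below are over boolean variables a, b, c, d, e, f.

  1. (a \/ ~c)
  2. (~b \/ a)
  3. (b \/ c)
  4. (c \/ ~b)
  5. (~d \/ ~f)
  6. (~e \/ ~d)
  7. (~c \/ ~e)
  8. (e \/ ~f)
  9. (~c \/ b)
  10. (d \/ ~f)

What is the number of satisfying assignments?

2

Satisfying assignments:
  a=1 b=1 c=1 d=0 e=0 f=0
  a=1 b=1 c=1 d=1 e=0 f=0
Count: 2.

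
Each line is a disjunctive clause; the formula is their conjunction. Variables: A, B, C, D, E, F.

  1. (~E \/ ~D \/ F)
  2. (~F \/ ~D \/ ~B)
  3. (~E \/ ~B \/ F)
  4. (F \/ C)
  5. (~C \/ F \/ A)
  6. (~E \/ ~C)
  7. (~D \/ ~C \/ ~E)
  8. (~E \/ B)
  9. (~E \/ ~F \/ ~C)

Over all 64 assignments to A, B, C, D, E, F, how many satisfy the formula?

Case analysis on E and F:
  E=T, F=T: remaining (A,B,C,D) ∈ {(F,T,F,F); (T,T,F,F)} — 2.
  E=T, F=F: a clause becomes empty — 0.
  E=F, F=T: A, C free; 3 ways for (B,D) × 2^2 = 12.
  E=F, F=F: remaining (A,B,C,D) ∈ {(T,F,T,F); (T,F,T,T); (T,T,T,F); (T,T,T,T)} — 4.
Total: 2 + 0 + 12 + 4 = 18.

18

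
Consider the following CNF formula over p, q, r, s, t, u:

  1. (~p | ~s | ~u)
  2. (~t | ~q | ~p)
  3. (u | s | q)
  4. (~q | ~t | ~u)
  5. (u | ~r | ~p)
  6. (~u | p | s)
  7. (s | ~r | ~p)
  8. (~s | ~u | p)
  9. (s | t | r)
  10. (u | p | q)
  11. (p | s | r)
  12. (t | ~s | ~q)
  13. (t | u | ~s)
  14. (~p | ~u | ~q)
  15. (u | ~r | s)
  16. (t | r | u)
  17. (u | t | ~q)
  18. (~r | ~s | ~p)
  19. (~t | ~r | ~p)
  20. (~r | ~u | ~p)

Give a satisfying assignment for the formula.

p=True, q=False, r=False, s=True, t=True, u=False

Check each clause:
  1. (~p | ~u | ~s) — ~u is true.
  2. (~q | ~p | ~t) — ~q is true.
  3. (q | s | u) — s is true.
  4. (~u | ~t | ~q) — ~u is true.
  5. (~p | ~r | u) — ~r is true.
  6. (s | ~u | p) — p is true.
  7. (~p | ~r | s) — s is true.
  8. (~u | ~s | p) — p is true.
  9. (t | r | s) — s is true.
  10. (p | u | q) — p is true.
  11. (s | p | r) — p is true.
  12. (~q | ~s | t) — t is true.
  13. (t | u | ~s) — t is true.
  14. (~u | ~q | ~p) — ~u is true.
  15. (s | ~r | u) — s is true.
  16. (r | t | u) — t is true.
  17. (t | u | ~q) — t is true.
  18. (~r | ~s | ~p) — ~r is true.
  19. (~r | ~p | ~t) — ~r is true.
  20. (~r | ~p | ~u) — ~u is true.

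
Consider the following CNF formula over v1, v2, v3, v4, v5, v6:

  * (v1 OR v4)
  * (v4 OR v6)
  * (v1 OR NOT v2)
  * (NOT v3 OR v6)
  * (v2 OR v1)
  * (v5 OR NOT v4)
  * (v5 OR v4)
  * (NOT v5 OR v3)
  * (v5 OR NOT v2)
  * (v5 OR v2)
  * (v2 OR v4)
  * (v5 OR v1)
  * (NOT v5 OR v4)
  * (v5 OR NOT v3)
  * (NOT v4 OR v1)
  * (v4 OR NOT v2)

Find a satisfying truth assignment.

v1=1, v2=1, v3=1, v4=1, v5=1, v6=1

v1 occurs only positively in the remaining clauses — set v1 = True.
Pure literal: v6 appears only positively; assign v6 = True.
Branch on v2: take v2 = True.
  then v5 is forced to True.
  then v3 is forced to True.
  then v4 is forced to True.
Every clause has at least one true literal under this assignment.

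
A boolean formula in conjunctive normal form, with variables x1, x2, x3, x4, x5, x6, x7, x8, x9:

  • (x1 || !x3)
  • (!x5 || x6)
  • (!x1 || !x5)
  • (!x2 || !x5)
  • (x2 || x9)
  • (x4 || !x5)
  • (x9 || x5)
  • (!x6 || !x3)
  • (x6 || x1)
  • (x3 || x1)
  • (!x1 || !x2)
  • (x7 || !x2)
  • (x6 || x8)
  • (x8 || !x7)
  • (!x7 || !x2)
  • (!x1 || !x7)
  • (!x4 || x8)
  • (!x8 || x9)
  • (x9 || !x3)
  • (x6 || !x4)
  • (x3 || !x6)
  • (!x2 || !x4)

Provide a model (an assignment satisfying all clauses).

x1=True, x2=False, x3=True, x4=False, x5=False, x6=False, x7=False, x8=True, x9=True

x9 occurs only positively in the remaining clauses — set x9 = True.
Try x1 = True.
  then x5 is forced to False.
  then x2 is forced to False.
  then x7 is forced to False.
Try x3 = True.
  then x6 is forced to False.
  then x8 is forced to True.
  then x4 is forced to False.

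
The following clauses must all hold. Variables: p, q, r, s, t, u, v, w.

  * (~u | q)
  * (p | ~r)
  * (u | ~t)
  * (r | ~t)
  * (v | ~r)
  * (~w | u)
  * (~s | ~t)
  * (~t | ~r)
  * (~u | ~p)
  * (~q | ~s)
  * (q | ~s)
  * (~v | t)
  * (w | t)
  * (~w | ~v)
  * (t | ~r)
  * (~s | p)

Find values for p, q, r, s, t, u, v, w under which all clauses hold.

p=False, q=True, r=False, s=False, t=False, u=True, v=False, w=True

Pure literal: s appears only negated; assign s = False.
Set p = False and propagate.
  then r is forced to False.
  then t is forced to False.
  then v is forced to False.
  then w is forced to True.
  then u is forced to True.
  then q is forced to True.
Every clause has at least one true literal under this assignment.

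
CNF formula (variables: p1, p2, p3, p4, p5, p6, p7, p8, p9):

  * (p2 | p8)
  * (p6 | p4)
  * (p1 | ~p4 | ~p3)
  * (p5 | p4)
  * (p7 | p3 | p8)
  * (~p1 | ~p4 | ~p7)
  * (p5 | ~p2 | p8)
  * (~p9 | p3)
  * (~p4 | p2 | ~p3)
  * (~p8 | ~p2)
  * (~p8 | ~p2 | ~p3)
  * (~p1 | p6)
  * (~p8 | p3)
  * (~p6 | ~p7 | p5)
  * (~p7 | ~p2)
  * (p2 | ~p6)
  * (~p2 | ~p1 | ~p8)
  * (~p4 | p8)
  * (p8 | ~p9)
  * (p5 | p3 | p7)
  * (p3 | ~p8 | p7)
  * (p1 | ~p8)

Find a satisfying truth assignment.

p5 occurs only positively in the remaining clauses — set p5 = True.
p9 occurs only negated in the remaining clauses — set p9 = False.
Branch on p1: take p1 = False.
  then p8 is forced to False.
  then p2 is forced to True.
  then p7 is forced to False.
  then p3 is forced to True.
  then p4 is forced to False.
  then p6 is forced to True.

p1=F  p2=T  p3=T  p4=F  p5=T  p6=T  p7=F  p8=F  p9=F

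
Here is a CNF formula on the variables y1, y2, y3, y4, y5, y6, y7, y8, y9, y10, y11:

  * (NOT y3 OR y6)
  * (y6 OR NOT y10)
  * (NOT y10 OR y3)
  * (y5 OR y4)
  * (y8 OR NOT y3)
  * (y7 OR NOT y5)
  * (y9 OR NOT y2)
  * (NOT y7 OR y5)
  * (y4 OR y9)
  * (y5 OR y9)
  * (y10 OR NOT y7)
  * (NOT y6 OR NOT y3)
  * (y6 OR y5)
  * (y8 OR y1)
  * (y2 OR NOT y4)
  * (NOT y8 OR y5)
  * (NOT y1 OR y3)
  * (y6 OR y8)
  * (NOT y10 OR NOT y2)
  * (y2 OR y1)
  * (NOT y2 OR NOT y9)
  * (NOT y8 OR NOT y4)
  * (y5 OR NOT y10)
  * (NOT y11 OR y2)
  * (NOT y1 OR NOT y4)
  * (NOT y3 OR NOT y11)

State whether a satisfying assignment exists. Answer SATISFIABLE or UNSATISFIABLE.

UNSATISFIABLE

y5 = True:
  propagation gives y7=True, y10=True, y6=True, y3=True; an empty clause results — contradiction.
y5 = False:
  propagation gives y4=True, y7=False, y9=True, y6=True; an empty clause results — contradiction.
Every branch closes, so no satisfying assignment exists.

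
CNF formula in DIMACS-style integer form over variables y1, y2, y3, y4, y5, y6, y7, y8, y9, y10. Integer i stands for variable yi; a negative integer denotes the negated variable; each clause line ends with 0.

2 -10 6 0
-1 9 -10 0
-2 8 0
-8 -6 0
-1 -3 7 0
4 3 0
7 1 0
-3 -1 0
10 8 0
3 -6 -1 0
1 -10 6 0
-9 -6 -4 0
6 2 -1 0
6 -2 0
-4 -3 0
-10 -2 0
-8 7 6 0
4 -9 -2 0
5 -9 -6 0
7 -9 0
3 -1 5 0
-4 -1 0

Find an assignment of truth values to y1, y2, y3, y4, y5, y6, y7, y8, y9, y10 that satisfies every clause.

Pure literal: y7 appears only positively; assign y7 = True.
Set y1 = False and propagate.
Branch on y2: take y2 = False.
For the remaining variables, y3 = True, y4 = False, y5 = False, y6 = False, y8 = True, y9 = False, y10 = False works.

y1=False, y2=False, y3=True, y4=False, y5=False, y6=False, y7=True, y8=True, y9=False, y10=False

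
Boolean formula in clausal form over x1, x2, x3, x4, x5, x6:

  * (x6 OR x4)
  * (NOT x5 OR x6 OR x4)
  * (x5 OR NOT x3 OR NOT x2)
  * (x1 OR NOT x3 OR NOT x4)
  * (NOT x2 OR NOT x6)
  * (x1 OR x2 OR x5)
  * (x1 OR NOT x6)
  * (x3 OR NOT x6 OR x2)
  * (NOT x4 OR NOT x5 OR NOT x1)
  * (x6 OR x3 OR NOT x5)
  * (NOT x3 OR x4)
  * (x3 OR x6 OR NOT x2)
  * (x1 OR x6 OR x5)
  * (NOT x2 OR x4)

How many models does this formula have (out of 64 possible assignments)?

The models are:
  x1=T x2=F x3=F x4=T x5=F x6=F
  x1=T x2=F x3=T x4=T x5=F x6=F
  x1=T x2=F x3=T x4=T x5=F x6=T
Count: 3.

3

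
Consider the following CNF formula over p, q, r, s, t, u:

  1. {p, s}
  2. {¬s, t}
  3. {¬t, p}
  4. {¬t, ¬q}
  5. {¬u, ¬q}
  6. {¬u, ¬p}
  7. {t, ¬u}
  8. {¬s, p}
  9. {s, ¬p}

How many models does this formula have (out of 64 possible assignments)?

2

The models are:
  p=T q=F r=F s=T t=T u=F
  p=T q=F r=T s=T t=T u=F
Count: 2.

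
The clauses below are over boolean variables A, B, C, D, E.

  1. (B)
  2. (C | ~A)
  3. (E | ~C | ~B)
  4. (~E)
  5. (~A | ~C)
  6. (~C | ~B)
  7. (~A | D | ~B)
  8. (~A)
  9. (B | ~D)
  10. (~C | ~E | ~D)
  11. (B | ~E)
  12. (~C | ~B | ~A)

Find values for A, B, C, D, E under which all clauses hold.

Unit propagation: (B) forces B = True.
(~E) is a unit clause, so E = False.
Unit propagation: (~C) forces C = False.
(~A) is a unit clause, so A = False.
D is now unconstrained; take D = False.
Every clause has at least one true literal under this assignment.

A = F  B = T  C = F  D = F  E = F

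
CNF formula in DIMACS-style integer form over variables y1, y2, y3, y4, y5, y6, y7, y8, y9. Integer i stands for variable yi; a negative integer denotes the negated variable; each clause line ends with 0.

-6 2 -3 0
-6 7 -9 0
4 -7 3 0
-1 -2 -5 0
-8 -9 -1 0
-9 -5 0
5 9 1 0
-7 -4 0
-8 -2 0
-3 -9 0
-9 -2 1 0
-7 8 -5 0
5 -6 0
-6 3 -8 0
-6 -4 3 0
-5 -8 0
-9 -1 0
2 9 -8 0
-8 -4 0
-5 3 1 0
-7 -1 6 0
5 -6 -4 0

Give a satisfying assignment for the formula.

y1=True, y2=True, y3=False, y4=False, y5=False, y6=False, y7=False, y8=False, y9=False

Branch on y1: take y1 = True.
  then y9 is forced to False.
Set y2 = True and propagate.
  then y5 is forced to False.
  then y8 is forced to False.
  then y6 is forced to False.
  then y7 is forced to False.
y3, y4 are now unconstrained; take y3 = False, y4 = False.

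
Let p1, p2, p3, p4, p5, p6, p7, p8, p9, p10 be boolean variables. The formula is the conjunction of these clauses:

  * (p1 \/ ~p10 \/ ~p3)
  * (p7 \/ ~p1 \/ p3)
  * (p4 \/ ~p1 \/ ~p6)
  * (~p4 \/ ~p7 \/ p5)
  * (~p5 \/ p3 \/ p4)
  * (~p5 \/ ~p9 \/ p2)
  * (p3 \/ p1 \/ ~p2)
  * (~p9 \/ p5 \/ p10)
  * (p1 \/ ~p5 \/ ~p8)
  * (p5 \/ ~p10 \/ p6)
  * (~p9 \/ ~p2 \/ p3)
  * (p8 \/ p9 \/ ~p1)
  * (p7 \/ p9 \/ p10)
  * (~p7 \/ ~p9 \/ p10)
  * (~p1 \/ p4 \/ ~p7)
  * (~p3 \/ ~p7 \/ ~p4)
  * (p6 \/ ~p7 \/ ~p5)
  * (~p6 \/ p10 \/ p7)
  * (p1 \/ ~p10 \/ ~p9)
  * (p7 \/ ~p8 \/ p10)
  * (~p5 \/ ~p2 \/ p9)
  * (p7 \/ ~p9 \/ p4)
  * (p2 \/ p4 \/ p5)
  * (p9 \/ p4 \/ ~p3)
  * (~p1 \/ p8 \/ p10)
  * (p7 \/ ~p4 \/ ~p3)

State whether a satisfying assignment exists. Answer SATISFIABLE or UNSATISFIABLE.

SATISFIABLE

Try p1 = False.
Branch on p2: take p2 = False.
The remaining clauses are satisfied by p3 = False, p4 = True, p5 = False, p6 = True, p7 = False, p8 = False, p9 = False, p10 = True.
Every clause has at least one true literal under this assignment.
So p1=False, p2=False, p3=False, p4=True, p5=False, p6=True, p7=False, p8=False, p9=False, p10=True is a satisfying assignment.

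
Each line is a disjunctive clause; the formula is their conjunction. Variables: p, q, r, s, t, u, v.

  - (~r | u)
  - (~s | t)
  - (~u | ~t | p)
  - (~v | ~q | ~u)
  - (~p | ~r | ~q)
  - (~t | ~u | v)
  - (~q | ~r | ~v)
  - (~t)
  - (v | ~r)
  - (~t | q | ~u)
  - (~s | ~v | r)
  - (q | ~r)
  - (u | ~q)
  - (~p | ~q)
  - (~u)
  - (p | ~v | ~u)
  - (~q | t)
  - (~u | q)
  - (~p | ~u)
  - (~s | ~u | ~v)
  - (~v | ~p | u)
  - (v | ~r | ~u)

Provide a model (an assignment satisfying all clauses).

p = False, q = False, r = False, s = False, t = False, u = False, v = False

(~t) is a unit clause, so t = False.
The clause (~s) is unit: s must be False.
Unit propagation: (~u) forces u = False.
The clause (~r) is unit: r must be False.
Unit propagation: (~q) forces q = False.
p occurs only negated in the remaining clauses — set p = False.
Pure literal: v appears only negated; assign v = False.
Check each clause:
  1. (~r | u) — ~r is true.
  2. (~s | t) — ~s is true.
  3. (~u | p | ~t) — ~u is true.
  4. (~q | ~u | ~v) — ~v is true.
  5. (~q | ~p | ~r) — ~r is true.
  6. (v | ~t | ~u) — ~u is true.
  7. (~v | ~r | ~q) — ~v is true.
  8. (~t) — ~t is true.
  9. (~r | v) — ~r is true.
  10. (~t | q | ~u) — ~u is true.
  11. (r | ~s | ~v) — ~v is true.
  12. (~r | q) — ~r is true.
  13. (u | ~q) — ~q is true.
  14. (~p | ~q) — ~q is true.
  15. (~u) — ~u is true.
  16. (~v | p | ~u) — ~u is true.
  17. (~q | t) — ~q is true.
  18. (q | ~u) — ~u is true.
  19. (~p | ~u) — ~u is true.
  20. (~u | ~v | ~s) — ~v is true.
  21. (~p | u | ~v) — ~v is true.
  22. (v | ~r | ~u) — ~u is true.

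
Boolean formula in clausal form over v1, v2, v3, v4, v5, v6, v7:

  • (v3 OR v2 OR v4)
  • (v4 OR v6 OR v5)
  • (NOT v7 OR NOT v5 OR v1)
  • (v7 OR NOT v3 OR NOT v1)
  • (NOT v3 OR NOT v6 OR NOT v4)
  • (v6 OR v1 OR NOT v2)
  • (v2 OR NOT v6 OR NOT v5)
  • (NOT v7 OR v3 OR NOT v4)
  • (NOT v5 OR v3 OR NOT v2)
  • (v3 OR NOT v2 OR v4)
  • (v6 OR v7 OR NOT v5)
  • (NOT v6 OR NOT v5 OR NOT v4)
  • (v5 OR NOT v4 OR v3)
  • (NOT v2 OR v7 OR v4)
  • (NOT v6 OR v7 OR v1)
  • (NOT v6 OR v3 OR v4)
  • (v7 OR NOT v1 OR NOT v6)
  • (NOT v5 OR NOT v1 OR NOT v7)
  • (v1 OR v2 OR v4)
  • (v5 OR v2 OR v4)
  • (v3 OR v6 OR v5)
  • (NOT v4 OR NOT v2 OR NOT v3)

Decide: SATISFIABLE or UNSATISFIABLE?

SATISFIABLE

Try v1 = False.
For the remaining variables, v2 = True, v3 = True, v4 = False, v5 = False, v6 = True, v7 = True works.
Every clause has at least one true literal under this assignment.
So v1=F  v2=T  v3=T  v4=F  v5=F  v6=T  v7=T is a satisfying assignment.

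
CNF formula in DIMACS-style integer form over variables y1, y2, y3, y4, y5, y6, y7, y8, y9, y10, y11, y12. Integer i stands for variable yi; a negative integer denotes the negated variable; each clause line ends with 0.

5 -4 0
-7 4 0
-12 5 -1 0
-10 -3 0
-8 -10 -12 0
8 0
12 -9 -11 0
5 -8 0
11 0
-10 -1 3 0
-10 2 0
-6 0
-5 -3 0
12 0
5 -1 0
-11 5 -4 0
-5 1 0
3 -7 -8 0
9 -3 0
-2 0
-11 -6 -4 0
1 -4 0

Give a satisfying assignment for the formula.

(y8) is a unit clause, so y8 = True.
Unit propagation: (y5) forces y5 = True.
Unit propagation: (y11) forces y11 = True.
The clause (¬y6) is unit: y6 must be False.
The clause (¬y3) is unit: y3 must be False.
(y12) is a unit clause, so y12 = True.
Unit propagation: (¬y10) forces y10 = False.
The clause (y1) is unit: y1 must be True.
(¬y7) is a unit clause, so y7 = False.
(¬y2) is a unit clause, so y2 = False.
y4, y9 are now unconstrained; take y4 = False, y9 = False.
Check each clause:
  1. (¬y4 ∨ y5) — ¬y4 is true.
  2. (¬y7 ∨ y4) — ¬y7 is true.
  3. (¬y1 ∨ ¬y12 ∨ y5) — y5 is true.
  4. (¬y10 ∨ ¬y3) — ¬y3 is true.
  5. (¬y8 ∨ ¬y12 ∨ ¬y10) — ¬y10 is true.
  6. (y8) — y8 is true.
  7. (y12 ∨ ¬y11 ∨ ¬y9) — y12 is true.
  8. (¬y8 ∨ y5) — y5 is true.
  9. (y11) — y11 is true.
  10. (¬y1 ∨ ¬y10 ∨ y3) — ¬y10 is true.
  11. (¬y10 ∨ y2) — ¬y10 is true.
  12. (¬y6) — ¬y6 is true.
  13. (¬y5 ∨ ¬y3) — ¬y3 is true.
  14. (y12) — y12 is true.
  15. (y5 ∨ ¬y1) — y5 is true.
  16. (y5 ∨ ¬y11 ∨ ¬y4) — ¬y4 is true.
  17. (y1 ∨ ¬y5) — y1 is true.
  18. (y3 ∨ ¬y8 ∨ ¬y7) — ¬y7 is true.
  19. (y9 ∨ ¬y3) — ¬y3 is true.
  20. (¬y2) — ¬y2 is true.
  21. (¬y6 ∨ ¬y4 ∨ ¬y11) — ¬y6 is true.
  22. (¬y4 ∨ y1) — y1 is true.

y1=True, y2=False, y3=False, y4=False, y5=True, y6=False, y7=False, y8=True, y9=False, y10=False, y11=True, y12=True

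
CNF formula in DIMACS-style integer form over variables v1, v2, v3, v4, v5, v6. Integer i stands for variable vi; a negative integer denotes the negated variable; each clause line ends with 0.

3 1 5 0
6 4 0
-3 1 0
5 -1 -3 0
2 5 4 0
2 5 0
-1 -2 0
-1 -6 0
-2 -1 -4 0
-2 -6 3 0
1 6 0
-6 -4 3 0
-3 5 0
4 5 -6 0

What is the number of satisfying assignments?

Satisfying assignments:
  v1=F v2=F v3=F v4=F v5=T v6=T
  v1=T v2=F v3=F v4=T v5=T v6=F
  v1=T v2=F v3=T v4=T v5=T v6=F
Count: 3.

3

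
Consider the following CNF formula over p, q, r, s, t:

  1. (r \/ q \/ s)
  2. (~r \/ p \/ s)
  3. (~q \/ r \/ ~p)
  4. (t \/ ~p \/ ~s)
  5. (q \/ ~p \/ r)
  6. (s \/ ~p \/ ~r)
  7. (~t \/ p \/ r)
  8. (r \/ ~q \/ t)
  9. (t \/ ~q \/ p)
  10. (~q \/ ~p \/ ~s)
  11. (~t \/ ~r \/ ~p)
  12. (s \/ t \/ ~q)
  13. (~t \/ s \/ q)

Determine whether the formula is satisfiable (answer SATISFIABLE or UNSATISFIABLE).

SATISFIABLE

Try p = False.
Set q = True and propagate.
  then t is forced to True.
  then r is forced to True.
  then s is forced to True.
Every clause has at least one true literal under this assignment.
So p = F, q = T, r = T, s = T, t = T is a satisfying assignment.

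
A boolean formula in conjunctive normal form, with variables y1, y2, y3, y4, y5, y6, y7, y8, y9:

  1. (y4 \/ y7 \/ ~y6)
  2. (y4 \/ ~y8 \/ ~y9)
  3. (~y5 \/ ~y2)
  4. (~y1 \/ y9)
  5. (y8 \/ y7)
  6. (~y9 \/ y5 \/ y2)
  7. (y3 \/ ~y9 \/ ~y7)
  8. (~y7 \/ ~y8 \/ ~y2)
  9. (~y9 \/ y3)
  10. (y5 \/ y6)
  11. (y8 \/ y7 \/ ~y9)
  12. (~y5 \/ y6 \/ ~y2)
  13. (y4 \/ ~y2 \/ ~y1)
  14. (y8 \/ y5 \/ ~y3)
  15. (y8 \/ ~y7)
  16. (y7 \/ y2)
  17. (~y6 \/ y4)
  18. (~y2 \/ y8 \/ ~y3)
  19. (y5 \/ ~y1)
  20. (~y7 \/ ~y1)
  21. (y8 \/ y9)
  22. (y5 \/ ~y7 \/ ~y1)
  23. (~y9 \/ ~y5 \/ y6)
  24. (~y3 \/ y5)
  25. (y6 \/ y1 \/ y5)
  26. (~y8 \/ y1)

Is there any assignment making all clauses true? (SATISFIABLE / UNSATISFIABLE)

y5 = True:
  propagation gives y2=False, y7=True, y8=True, y1=False; an empty clause results — contradiction.
y5 = False:
  propagation gives y6=True, y4=True, y1=False, y3=False; an empty clause results — contradiction.
Every branch closes, so no satisfying assignment exists.

UNSATISFIABLE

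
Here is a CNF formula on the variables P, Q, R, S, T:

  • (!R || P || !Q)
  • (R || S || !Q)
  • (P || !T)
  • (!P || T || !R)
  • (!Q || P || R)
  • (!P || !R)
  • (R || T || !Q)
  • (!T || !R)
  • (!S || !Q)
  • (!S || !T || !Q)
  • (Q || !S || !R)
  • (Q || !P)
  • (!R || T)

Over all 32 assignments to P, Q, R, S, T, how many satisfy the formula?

2

Satisfying assignments:
  P=F Q=F R=F S=F T=F
  P=F Q=F R=F S=T T=F
Count: 2.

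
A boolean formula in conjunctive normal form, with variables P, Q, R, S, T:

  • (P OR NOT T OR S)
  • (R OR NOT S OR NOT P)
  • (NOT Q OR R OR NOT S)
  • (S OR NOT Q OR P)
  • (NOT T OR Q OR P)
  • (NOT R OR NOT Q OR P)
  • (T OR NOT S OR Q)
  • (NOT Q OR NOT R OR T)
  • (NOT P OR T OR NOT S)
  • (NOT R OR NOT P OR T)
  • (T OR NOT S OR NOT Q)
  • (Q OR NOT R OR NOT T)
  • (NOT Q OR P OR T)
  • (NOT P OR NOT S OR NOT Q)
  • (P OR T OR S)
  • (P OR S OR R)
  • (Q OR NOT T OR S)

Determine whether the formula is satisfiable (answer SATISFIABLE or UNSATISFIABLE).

SATISFIABLE

Branch on P: take P = True.
Set Q = True and propagate.
  then S is forced to False.
Branch on R: take R = False.
T is now unconstrained; take T = True.
Every clause has at least one true literal under this assignment.
So P = T, Q = T, R = F, S = F, T = T is a satisfying assignment.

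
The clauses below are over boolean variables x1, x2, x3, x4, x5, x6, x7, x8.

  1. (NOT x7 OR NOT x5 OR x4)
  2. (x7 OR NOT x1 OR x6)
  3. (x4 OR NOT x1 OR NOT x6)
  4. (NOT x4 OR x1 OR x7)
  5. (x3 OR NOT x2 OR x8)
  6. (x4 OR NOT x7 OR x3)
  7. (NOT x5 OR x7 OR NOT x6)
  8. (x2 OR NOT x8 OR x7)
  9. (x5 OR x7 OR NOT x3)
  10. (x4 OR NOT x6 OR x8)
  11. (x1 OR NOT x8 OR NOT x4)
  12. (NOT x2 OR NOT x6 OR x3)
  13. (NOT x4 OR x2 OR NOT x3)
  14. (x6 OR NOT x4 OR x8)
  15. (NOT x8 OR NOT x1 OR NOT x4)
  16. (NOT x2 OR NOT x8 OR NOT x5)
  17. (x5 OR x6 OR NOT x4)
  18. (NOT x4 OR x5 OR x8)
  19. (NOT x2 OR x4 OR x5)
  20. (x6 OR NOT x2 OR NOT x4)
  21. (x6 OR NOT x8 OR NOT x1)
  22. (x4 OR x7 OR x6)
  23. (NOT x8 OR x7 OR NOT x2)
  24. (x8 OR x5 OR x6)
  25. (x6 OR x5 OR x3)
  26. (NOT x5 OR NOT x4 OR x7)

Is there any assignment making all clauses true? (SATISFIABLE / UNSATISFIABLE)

Branch on x1: take x1 = True.
Branch on x2: take x2 = True.
Set x3 = True and propagate.
The remaining clauses are satisfied by x4 = True, x5 = True, x6 = True, x7 = True, x8 = False.
So x1=T, x2=T, x3=T, x4=T, x5=T, x6=T, x7=T, x8=F is a satisfying assignment.

SATISFIABLE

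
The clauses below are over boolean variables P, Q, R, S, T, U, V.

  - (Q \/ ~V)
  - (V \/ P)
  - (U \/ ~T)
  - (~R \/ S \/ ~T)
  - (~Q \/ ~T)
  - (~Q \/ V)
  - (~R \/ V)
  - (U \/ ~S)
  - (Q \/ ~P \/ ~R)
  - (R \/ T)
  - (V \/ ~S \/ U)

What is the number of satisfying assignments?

Split on V, then Q.
  V=1, Q=1: P free; 3 ways for (R,S,T,U) × 2^1 = 6.
  V=1, Q=0: a clause becomes empty — 0.
  V=0, Q=1: a clause becomes empty — 0.
  V=0, Q=0: remaining (P,R,S,T,U) ∈ {(1,0,0,1,1); (1,0,1,1,1)} — 2.
Total: 6 + 0 + 0 + 2 = 8.

8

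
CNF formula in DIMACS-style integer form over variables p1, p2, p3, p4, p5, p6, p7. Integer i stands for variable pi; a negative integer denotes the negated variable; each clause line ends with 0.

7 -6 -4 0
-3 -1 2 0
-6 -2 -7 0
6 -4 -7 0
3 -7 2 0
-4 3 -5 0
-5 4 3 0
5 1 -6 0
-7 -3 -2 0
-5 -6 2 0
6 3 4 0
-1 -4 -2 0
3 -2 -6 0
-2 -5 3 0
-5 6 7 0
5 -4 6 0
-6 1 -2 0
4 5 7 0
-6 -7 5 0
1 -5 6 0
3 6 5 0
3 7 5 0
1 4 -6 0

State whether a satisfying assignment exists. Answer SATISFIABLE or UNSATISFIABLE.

SATISFIABLE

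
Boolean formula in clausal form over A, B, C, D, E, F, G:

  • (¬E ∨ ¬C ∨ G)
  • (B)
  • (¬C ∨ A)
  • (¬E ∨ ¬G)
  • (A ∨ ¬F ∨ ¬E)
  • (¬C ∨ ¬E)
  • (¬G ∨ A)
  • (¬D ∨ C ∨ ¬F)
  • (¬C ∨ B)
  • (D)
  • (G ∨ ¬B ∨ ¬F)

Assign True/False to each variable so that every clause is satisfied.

A = True, B = True, C = False, D = True, E = True, F = False, G = False

The clause (B) is unit: B must be True.
Unit propagation: (D) forces D = True.
A occurs only positively in the remaining clauses — set A = True.
F occurs only negated in the remaining clauses — set F = False.
Set C = False and propagate.
Set E = True and propagate.
  then G is forced to False.
Every clause has at least one true literal under this assignment.
Check each clause:
  1. (¬E ∨ G ∨ ¬C) — ¬C is true.
  2. (B) — B is true.
  3. (A ∨ ¬C) — A is true.
  4. (¬G ∨ ¬E) — ¬G is true.
  5. (¬E ∨ ¬F ∨ A) — A is true.
  6. (¬E ∨ ¬C) — ¬C is true.
  7. (A ∨ ¬G) — A is true.
  8. (C ∨ ¬F ∨ ¬D) — ¬F is true.
  9. (B ∨ ¬C) — B is true.
  10. (D) — D is true.
  11. (¬F ∨ G ∨ ¬B) — ¬F is true.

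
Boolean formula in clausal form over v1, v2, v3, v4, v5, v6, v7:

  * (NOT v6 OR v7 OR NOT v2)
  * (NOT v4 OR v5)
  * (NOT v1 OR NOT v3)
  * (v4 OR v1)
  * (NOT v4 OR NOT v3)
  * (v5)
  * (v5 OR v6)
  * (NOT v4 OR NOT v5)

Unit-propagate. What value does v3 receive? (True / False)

False

(v5) stands alone — v5 = True.
(NOT v5 OR NOT v4) with v5 = True leaves only NOT v4, so v4 = False.
In (v4 OR v1), v4 is now false; v1 must hold, so v1 = True.
From (NOT v1 OR NOT v3) and v1 = True: v3 = False.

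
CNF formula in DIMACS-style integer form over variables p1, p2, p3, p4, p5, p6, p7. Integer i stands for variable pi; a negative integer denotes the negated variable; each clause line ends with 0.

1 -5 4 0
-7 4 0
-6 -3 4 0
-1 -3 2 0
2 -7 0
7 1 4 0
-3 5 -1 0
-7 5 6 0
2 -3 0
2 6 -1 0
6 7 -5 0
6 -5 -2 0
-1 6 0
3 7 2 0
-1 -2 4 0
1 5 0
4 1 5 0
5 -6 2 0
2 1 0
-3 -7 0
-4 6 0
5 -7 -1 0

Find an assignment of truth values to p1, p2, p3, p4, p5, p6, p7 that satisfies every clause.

Try p1 = False.
  then p5 is forced to True.
  then p4 is forced to True.
  then p2 is forced to True.
  then p6 is forced to True.
Try p3 = False.
p7 is now unconstrained; take p7 = True.
Every clause has at least one true literal under this assignment.

p1=False  p2=True  p3=False  p4=True  p5=True  p6=True  p7=True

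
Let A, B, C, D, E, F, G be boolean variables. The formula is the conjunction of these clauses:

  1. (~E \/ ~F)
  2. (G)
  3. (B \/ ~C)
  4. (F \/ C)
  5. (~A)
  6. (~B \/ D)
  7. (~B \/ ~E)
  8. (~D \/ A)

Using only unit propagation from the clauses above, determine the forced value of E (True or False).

Unit clause (G) sets G = True.
(~A) is a unit clause: A = False.
(A \/ ~D): since A = False, the clause reduces to (~D). D = False.
From (D \/ ~B) and D = False: B = False.
From (B \/ ~C) and B = False: C = False.
From (C \/ F) and C = False: F = True.
(~F \/ ~E) with F = True leaves only ~E, so E = False.

False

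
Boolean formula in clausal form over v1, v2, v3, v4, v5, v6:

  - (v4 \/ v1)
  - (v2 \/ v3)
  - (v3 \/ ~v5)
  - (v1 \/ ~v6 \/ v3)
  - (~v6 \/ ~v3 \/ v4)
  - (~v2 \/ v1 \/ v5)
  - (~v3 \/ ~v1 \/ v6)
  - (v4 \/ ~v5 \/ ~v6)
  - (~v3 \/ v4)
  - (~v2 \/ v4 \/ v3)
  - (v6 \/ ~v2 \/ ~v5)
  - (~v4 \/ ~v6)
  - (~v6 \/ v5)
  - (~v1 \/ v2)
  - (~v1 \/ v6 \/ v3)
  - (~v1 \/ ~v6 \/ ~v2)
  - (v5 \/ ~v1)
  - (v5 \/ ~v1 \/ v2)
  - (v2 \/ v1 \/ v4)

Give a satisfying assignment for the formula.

v1 = False  v2 = False  v3 = True  v4 = True  v5 = False  v6 = False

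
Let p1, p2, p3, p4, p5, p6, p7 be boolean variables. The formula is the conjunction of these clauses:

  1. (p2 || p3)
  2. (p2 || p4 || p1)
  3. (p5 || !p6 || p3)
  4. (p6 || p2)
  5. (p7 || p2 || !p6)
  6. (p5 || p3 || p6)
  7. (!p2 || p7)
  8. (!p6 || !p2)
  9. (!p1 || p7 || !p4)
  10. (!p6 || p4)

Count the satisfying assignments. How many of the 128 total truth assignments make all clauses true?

Case analysis on p2 and p6:
  p2=1, p6=1: a clause becomes empty — 0.
  p2=1, p6=0: p1, p4 free; 3 ways for (p3,p5,p7) × 2^2 = 12.
  p2=0, p6=1: remaining (p1,p3,p4,p5,p7) ∈ {(0,1,1,0,1); (0,1,1,1,1); (1,1,1,0,1); (1,1,1,1,1)} — 4.
  p2=0, p6=0: a clause becomes empty — 0.
Total: 0 + 12 + 4 + 0 = 16.

16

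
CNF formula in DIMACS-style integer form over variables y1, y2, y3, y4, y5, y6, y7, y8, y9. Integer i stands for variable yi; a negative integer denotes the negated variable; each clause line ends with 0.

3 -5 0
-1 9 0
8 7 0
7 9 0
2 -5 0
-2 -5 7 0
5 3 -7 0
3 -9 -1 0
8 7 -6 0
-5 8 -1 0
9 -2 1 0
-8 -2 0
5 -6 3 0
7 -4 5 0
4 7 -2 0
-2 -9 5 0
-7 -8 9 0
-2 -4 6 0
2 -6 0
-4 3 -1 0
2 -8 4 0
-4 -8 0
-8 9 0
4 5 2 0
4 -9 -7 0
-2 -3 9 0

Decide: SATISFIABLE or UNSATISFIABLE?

Set y1 = False and propagate.
Branch on y2: take y2 = False.
  then y5 is forced to False.
  then y6 is forced to False.
  then y4 is forced to True.
  then y7 is forced to True.
  then y3 is forced to True.
  then y8 is forced to False.
y9 is now unconstrained; take y9 = True.
So y1 = False, y2 = False, y3 = True, y4 = True, y5 = False, y6 = False, y7 = True, y8 = False, y9 = True is a satisfying assignment.

SATISFIABLE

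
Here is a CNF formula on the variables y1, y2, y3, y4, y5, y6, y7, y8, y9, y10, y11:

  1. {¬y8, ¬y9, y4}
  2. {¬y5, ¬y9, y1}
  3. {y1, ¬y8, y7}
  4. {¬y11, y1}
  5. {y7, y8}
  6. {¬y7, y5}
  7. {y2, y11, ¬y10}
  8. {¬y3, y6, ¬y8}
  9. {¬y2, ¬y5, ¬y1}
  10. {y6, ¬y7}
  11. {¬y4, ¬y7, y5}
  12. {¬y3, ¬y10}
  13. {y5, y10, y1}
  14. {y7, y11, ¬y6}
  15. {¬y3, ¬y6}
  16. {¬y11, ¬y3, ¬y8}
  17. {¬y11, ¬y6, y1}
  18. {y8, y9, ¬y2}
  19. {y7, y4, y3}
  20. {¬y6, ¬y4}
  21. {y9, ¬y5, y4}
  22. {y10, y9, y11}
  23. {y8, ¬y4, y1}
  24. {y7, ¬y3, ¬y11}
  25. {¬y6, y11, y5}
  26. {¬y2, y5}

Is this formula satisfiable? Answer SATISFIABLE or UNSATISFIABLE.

SATISFIABLE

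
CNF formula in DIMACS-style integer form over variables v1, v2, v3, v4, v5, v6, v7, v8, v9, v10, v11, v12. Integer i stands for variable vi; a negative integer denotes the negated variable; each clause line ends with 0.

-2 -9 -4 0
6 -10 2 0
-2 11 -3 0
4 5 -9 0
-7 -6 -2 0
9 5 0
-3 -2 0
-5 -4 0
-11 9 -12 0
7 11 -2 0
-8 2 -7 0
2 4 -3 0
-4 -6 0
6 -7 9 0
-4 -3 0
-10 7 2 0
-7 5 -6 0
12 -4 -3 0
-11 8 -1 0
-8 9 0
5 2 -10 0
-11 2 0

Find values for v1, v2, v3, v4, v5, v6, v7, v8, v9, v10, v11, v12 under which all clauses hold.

v1 = True, v2 = True, v3 = False, v4 = False, v5 = True, v6 = False, v7 = True, v8 = False, v9 = True, v10 = False, v11 = False, v12 = True

v3 occurs only negated in the remaining clauses — set v3 = False.
Pure literal: v10 appears only negated; assign v10 = False.
Branch on v1: take v1 = True.
For the remaining variables, v2 = True, v4 = False, v5 = True, v6 = False, v7 = True, v8 = False, v9 = True, v11 = False, v12 = True works.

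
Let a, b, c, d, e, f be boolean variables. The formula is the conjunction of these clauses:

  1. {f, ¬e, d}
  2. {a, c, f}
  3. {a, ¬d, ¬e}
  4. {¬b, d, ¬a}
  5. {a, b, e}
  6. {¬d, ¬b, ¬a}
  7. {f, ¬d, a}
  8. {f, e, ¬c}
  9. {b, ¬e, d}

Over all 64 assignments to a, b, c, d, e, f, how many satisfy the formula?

16

Split on a, then d.
  a=1, d=1: 7 of the 16 assignments to (b,c,e,f) work.
  a=1, d=0: remaining (b,c,e,f) ∈ {(0,0,0,0); (0,0,0,1); (0,1,0,1)} — 3.
  a=0, d=1: remaining (b,c,e,f) ∈ {(1,0,0,1); (1,1,0,1)} — 2.
  a=0, d=0: remaining (b,c,e,f) ∈ {(1,0,0,1); (1,0,1,1); (1,1,0,1); (1,1,1,1)} — 4.
Total: 7 + 3 + 2 + 4 = 16.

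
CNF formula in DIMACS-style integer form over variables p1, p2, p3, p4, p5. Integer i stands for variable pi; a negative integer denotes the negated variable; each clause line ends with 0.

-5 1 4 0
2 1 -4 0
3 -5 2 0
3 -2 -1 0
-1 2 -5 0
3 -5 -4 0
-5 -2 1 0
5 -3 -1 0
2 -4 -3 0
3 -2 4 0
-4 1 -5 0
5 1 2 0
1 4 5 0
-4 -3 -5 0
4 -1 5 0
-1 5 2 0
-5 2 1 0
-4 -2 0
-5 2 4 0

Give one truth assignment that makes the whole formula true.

p1=True, p2=True, p3=True, p4=False, p5=True

Try p1 = True.
The remaining clauses are satisfied by p2 = True, p3 = True, p4 = False, p5 = True.
Check each clause:
  1. {¬p5, p1, p4} — p1 is true.
  2. {p2, ¬p4, p1} — p1 is true.
  3. {p3, p2, ¬p5} — p2 is true.
  4. {¬p2, ¬p1, p3} — p3 is true.
  5. {p2, ¬p5, ¬p1} — p2 is true.
  6. {p3, ¬p5, ¬p4} — p3 is true.
  7. {¬p5, p1, ¬p2} — p1 is true.
  8. {p5, ¬p3, ¬p1} — p5 is true.
  9. {¬p4, p2, ¬p3} — p2 is true.
  10. {¬p2, p3, p4} — p3 is true.
  11. {¬p4, ¬p5, p1} — p1 is true.
  12. {p5, p1, p2} — p1 is true.
  13. {p4, p1, p5} — p1 is true.
  14. {¬p4, ¬p3, ¬p5} — ¬p4 is true.
  15. {p4, ¬p1, p5} — p5 is true.
  16. {p2, p5, ¬p1} — p2 is true.
  17. {¬p5, p2, p1} — p1 is true.
  18. {¬p4, ¬p2} — ¬p4 is true.
  19. {p2, ¬p5, p4} — p2 is true.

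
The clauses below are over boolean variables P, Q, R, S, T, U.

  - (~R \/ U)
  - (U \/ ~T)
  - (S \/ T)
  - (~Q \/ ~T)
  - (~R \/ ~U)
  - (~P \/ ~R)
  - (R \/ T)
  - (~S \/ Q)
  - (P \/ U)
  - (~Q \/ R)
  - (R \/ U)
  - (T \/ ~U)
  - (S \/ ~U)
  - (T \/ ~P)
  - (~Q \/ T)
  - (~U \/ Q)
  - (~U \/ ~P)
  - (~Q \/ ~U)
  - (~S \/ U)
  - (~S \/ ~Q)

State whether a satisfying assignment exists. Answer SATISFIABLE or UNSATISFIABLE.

UNSATISFIABLE

U = True:
  propagation gives R=False, T=True, Q=False; an empty clause results — contradiction.
U = False:
  propagation gives R=False; an empty clause results — contradiction.
Every branch closes, so no satisfying assignment exists.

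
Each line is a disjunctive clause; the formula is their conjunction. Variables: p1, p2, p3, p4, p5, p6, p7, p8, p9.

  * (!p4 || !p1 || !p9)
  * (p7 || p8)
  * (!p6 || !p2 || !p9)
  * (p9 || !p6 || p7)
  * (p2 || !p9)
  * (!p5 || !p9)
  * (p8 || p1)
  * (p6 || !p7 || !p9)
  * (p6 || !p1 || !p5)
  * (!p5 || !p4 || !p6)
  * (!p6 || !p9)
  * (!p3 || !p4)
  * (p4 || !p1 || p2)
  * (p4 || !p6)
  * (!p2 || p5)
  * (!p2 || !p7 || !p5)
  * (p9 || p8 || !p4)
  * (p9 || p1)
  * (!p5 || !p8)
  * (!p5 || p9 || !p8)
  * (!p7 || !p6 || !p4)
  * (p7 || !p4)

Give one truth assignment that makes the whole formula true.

p1=T, p2=F, p3=F, p4=T, p5=F, p6=F, p7=T, p8=T, p9=F

Check each clause:
  1. (!p4 || !p9 || !p1) — !p9 is true.
  2. (p7 || p8) — p8 is true.
  3. (!p9 || !p6 || !p2) — !p6 is true.
  4. (!p6 || p9 || p7) — !p6 is true.
  5. (!p9 || p2) — !p9 is true.
  6. (!p5 || !p9) — !p5 is true.
  7. (p1 || p8) — p8 is true.
  8. (p6 || !p9 || !p7) — !p9 is true.
  9. (p6 || !p5 || !p1) — !p5 is true.
  10. (!p6 || !p5 || !p4) — !p6 is true.
  11. (!p9 || !p6) — !p6 is true.
  12. (!p4 || !p3) — !p3 is true.
  13. (p4 || !p1 || p2) — p4 is true.
  14. (!p6 || p4) — !p6 is true.
  15. (p5 || !p2) — !p2 is true.
  16. (!p7 || !p2 || !p5) — !p5 is true.
  17. (p8 || p9 || !p4) — p8 is true.
  18. (p9 || p1) — p1 is true.
  19. (!p8 || !p5) — !p5 is true.
  20. (!p8 || !p5 || p9) — !p5 is true.
  21. (!p7 || !p6 || !p4) — !p6 is true.
  22. (p7 || !p4) — p7 is true.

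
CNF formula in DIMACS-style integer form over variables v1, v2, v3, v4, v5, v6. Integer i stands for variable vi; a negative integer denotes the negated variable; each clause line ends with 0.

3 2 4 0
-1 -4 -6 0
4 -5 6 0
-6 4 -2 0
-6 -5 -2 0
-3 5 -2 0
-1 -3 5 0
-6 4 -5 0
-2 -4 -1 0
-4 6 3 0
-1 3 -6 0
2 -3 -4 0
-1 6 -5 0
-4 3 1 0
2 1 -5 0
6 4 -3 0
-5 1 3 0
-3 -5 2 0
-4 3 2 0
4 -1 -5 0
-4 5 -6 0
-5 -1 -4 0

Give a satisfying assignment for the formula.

Set v1 = False and propagate.
Set v2 = False and propagate.
  then v5 is forced to False.
Branch on v3: take v3 = True.
  then v4 is forced to False.
  then v6 is forced to True.

v1=False, v2=False, v3=True, v4=False, v5=False, v6=True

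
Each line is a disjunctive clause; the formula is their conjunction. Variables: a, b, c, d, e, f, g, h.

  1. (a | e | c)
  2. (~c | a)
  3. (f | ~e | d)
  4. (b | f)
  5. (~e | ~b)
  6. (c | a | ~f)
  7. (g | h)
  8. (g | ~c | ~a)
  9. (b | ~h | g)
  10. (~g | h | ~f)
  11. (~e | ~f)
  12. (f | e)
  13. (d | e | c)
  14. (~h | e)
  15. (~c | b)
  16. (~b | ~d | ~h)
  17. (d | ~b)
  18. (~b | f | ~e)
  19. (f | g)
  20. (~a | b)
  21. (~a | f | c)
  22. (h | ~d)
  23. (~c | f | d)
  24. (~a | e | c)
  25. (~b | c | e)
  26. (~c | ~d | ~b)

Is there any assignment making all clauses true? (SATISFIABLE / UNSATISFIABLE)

UNSATISFIABLE

c = True:
  propagation gives a=True, g=True, b=True, e=False; an empty clause results — contradiction.
c = False:
  e = True:
    propagation gives b=False, f=True; an empty clause results — contradiction.
  e = False:
    propagation gives a=True; an empty clause results — contradiction.
Every branch closes, so no satisfying assignment exists.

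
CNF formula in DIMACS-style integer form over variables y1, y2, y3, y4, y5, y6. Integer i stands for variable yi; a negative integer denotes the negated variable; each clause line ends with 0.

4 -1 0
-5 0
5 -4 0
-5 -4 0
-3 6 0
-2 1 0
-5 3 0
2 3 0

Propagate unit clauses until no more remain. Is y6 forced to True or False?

(~y5) is a unit clause: y5 = False.
In (y5 \/ ~y4), y5 is now false; ~y4 must hold, so y4 = False.
(y4 \/ ~y1): since y4 = False, the clause reduces to (~y1). y1 = False.
(y1 \/ ~y2) with y1 = False leaves only ~y2, so y2 = False.
In (y3 \/ y2), y2 is now false; y3 must hold, so y3 = True.
(~y3 \/ y6): since y3 = True, the clause reduces to (y6). y6 = True.

True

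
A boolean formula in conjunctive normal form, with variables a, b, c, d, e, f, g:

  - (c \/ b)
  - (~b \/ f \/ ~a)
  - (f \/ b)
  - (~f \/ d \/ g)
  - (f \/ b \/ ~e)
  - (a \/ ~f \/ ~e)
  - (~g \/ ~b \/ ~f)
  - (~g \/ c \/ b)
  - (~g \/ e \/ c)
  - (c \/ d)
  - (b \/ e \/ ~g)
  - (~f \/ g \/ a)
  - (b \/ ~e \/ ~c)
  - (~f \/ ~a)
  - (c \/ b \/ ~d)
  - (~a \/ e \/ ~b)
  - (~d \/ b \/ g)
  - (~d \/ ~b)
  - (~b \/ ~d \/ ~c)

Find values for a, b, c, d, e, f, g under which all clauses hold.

Try a = False.
Try b = True.
  then d is forced to False.
  then c is forced to True.
For the remaining variables, e = True, f = False, g = False works.
Every clause has at least one true literal under this assignment.

a = F, b = T, c = T, d = F, e = T, f = F, g = F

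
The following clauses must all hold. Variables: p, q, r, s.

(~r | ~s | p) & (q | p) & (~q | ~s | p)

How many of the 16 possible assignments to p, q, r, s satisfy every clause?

10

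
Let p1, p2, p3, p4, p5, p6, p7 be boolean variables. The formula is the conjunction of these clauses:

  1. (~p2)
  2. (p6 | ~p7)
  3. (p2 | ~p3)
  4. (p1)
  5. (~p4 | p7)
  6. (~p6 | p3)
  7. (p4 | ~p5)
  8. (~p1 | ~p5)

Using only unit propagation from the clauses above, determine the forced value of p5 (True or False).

Unit clause (~p2) sets p2 = False.
From (p2 | ~p3) and p2 = False: p3 = False.
(p1) is a unit clause: p1 = True.
From (p3 | ~p6) and p3 = False: p6 = False.
(p6 | ~p7): since p6 = False, the clause reduces to (~p7). p7 = False.
(~p4 | p7) with p7 = False leaves only ~p4, so p4 = False.
(p4 | ~p5): since p4 = False, the clause reduces to (~p5). p5 = False.

False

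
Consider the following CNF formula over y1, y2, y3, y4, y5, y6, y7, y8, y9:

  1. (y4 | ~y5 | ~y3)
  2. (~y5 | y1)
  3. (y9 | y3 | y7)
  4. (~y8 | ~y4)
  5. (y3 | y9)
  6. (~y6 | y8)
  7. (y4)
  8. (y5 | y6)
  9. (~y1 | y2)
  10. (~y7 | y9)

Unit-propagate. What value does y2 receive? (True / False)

True

(y4) stands alone — y4 = True.
(~y4 | ~y8) with y4 = True leaves only ~y8, so y8 = False.
(y8 | ~y6): since y8 = False, the clause reduces to (~y6). y6 = False.
(y6 | y5): since y6 = False, the clause reduces to (y5). y5 = True.
(~y5 | y1) with y5 = True leaves only y1, so y1 = True.
From (y2 | ~y1) and y1 = True: y2 = True.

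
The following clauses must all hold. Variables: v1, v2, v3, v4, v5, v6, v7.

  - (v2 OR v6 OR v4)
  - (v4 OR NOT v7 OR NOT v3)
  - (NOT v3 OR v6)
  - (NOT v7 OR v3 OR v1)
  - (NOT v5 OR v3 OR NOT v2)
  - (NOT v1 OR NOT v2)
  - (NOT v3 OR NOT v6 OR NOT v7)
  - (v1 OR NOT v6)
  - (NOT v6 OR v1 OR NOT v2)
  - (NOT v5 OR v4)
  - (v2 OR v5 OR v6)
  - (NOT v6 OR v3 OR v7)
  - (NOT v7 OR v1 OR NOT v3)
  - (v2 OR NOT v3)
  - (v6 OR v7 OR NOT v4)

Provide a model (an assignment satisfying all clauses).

v1=1, v2=0, v3=0, v4=1, v5=1, v6=1, v7=1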